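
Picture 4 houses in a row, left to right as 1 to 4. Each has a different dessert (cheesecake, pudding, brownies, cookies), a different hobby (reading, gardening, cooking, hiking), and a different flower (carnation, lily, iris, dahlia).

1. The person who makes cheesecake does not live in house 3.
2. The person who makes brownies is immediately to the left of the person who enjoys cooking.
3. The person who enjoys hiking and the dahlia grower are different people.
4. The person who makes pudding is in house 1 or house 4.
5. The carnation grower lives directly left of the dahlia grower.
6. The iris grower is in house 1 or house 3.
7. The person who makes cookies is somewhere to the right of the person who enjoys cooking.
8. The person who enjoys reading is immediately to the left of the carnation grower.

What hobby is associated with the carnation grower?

House 3's dessert must be cookies (nothing else left).
Clue 7: the person who enjoys cooking is in house 2.
The person who makes brownies is in house 1 (clue 2).
Clue 8: the carnation grower is in house 2.
The only dessert still possible for house 2 is cheesecake.
That leaves pudding as the dessert for house 4.
That leaves reading as the hobby for house 1.
From clue 5, the dahlia grower must be in house 3.
The only flower still possible for house 4 is lily.
Clue 3 places the person who enjoys hiking in house 4.
The only hobby still possible for house 3 is gardening.
So house 1 gets iris for flower.
So: house 1 = brownies/reading/iris, house 2 = cheesecake/cooking/carnation, house 3 = cookies/gardening/dahlia, house 4 = pudding/hiking/lily.

cooking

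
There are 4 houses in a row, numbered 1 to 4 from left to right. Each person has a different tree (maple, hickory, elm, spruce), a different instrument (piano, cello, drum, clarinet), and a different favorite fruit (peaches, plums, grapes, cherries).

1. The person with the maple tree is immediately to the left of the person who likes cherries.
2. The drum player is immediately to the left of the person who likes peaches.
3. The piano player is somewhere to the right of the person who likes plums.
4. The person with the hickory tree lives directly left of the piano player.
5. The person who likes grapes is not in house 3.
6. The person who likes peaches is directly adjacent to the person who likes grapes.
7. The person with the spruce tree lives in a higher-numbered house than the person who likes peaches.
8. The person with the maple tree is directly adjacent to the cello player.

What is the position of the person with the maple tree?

The person with the spruce tree is narrowed to house 3 or 4; consider each.
Placing it in house 3 leads to a contradiction, so it's in house 4.
The drum player is narrowed to house 1 or 2; consider each.
Placing it in house 1 leads to a contradiction, so it's in house 2.
Clue 2 places the person who likes peaches in house 3.
The only favorite fruit still possible for house 1 is plums.
By clue 8, the person with the maple tree is in house 3.
Clue 8 places the cello player in house 4.
The only tree still possible for house 1 is elm.
House 2 tree: only hickory fits.
The only instrument still possible for house 1 is clarinet.
House 3 instrument: only piano fits.
From clue 1, the person who likes cherries must be in house 4.
The only favorite fruit still possible for house 2 is grapes.
So: house 1 = elm/clarinet/plums, house 2 = hickory/drum/grapes, house 3 = maple/piano/peaches, house 4 = spruce/cello/cherries.

3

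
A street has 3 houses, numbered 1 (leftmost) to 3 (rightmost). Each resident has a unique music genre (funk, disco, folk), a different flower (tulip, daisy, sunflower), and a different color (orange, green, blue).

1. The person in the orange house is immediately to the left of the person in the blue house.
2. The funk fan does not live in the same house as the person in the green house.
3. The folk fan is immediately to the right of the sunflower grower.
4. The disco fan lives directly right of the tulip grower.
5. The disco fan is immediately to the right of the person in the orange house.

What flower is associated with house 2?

sunflower

So house 1 gets funk for music genre.
The only flower still possible for house 3 is daisy.
That leaves orange as the color for house 1.
Clue 1 places the person in the blue house in house 2.
By clue 5, the disco fan is in house 2.
The only music genre still possible for house 3 is folk.
So house 3 gets green for color.
The sunflower grower is in house 2 (clue 3).
The tulip grower is in house 1 (clue 4).
So: house 1 = funk/tulip/orange, house 2 = disco/sunflower/blue, house 3 = folk/daisy/green.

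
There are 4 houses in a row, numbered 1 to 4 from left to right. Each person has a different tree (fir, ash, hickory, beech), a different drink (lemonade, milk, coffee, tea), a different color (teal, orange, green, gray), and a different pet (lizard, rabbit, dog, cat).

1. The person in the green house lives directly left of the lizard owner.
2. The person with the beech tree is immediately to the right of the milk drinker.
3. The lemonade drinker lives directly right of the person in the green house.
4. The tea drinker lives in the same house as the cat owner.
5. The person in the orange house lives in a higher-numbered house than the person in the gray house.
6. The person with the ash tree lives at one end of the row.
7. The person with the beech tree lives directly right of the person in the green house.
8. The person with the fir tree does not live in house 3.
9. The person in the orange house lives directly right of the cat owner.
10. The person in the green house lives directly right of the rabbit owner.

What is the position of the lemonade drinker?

The person with the ash tree is narrowed to house 1 or 4; consider each.
Placing it in house 4 leads to a contradiction, so it's in house 1.
The person with the beech tree is narrowed to house 3 or 4; consider each.
Placing it in house 3 leads to a contradiction, so it's in house 4.
By clue 2, the milk drinker is in house 3.
By clue 7, the person in the green house is in house 3.
The rabbit owner is in house 2 (clue 10).
That leaves hickory as the tree for house 3.
Clue 1 places the lizard owner in house 4.
By clue 4, the tea drinker is in house 1.
By clue 4, the cat owner is in house 1.
Clue 9: the person in the orange house is in house 2.
The only tree still possible for house 2 is fir.
So house 2 gets coffee for drink.
House 4's drink must be lemonade (nothing else left).
That leaves gray as the color for house 1.
That leaves teal as the color for house 4.
That leaves dog as the pet for house 3.
So: house 1 = ash/tea/gray/cat, house 2 = fir/coffee/orange/rabbit, house 3 = hickory/milk/green/dog, house 4 = beech/lemonade/teal/lizard.

4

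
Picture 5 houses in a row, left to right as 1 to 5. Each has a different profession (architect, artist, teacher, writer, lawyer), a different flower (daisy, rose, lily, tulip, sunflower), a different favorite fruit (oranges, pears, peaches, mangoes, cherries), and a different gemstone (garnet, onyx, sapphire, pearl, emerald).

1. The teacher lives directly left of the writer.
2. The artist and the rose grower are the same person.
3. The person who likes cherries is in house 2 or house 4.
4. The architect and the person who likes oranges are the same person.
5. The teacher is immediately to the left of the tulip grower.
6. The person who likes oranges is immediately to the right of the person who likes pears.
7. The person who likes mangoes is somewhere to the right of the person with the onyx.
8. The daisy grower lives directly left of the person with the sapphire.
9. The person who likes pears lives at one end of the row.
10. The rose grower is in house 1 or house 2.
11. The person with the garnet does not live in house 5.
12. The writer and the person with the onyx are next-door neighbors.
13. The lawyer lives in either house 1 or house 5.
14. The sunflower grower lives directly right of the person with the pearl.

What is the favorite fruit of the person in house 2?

By clue 9, the person who likes pears is in house 1.
The person who likes oranges is in house 2 (clue 6).
That leaves cherries as the favorite fruit for house 4.
By clue 4, the architect is in house 2.
So house 1 gets artist for profession.
So house 5 gets lawyer for profession.
By clue 1, the teacher is in house 3.
The writer is in house 4 (clue 1).
The rose grower is in house 1 (clue 2).
From clue 5, the tulip grower must be in house 4.
Clue 12 places the person with the onyx in house 3.
Clue 7: the person who likes mangoes is in house 5.
From clue 8, the daisy grower must be in house 3.
From clue 8, the person with the sapphire must be in house 4.
So house 3 gets peaches for favorite fruit.
House 5 gemstone: only emerald fits.
Clue 14 places the sunflower grower in house 2.
Clue 14 places the person with the pearl in house 1.
So house 5 gets lily for flower.
That leaves garnet as the gemstone for house 2.
So: house 1 = artist/rose/pears/pearl, house 2 = architect/sunflower/oranges/garnet, house 3 = teacher/daisy/peaches/onyx, house 4 = writer/tulip/cherries/sapphire, house 5 = lawyer/lily/mangoes/emerald.

oranges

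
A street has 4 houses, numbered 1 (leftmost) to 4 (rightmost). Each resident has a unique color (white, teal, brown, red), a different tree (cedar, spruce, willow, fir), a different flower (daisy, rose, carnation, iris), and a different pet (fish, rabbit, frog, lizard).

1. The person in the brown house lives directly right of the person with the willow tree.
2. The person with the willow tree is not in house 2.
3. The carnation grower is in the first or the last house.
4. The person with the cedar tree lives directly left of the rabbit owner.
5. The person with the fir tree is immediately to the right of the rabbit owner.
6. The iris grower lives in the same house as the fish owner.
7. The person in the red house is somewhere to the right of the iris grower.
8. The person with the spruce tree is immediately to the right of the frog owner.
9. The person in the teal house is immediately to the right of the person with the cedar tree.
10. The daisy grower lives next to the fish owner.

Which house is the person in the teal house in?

3

So house 1 gets white for color.
The only pet still possible for house 4 is lizard.
The person in the brown house is narrowed to house 2 or 4; consider each.
Placing it in house 4 leads to a contradiction, so it's in house 2.
Clue 1 places the person with the willow tree in house 1.
House 4's color must be red (nothing else left).
Clue 4 places the rabbit owner in house 3.
Clue 5 places the person with the fir tree in house 4.
That leaves teal as the color for house 3.
House 2 tree: only cedar fits.
The only tree still possible for house 3 is spruce.
The frog owner is in house 2 (clue 8).
House 1 pet: only fish fits.
The iris grower is in house 1 (clue 6).
From clue 10, the daisy grower must be in house 2.
House 3's flower must be rose (nothing else left).
The only flower still possible for house 4 is carnation.
So: house 1 = white/willow/iris/fish, house 2 = brown/cedar/daisy/frog, house 3 = teal/spruce/rose/rabbit, house 4 = red/fir/carnation/lizard.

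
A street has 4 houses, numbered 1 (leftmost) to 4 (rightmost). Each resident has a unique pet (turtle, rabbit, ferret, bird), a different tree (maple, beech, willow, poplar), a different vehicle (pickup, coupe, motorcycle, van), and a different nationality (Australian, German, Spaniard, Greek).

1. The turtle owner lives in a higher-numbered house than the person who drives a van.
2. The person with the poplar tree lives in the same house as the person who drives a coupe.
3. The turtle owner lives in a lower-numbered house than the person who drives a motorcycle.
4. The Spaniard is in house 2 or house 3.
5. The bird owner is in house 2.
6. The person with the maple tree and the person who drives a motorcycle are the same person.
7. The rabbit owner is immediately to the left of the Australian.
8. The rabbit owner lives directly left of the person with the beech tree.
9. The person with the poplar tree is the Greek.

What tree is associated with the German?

maple

By clue 5, the bird owner is in house 2.
So house 4 gets ferret for pet.
From clue 3, the person who drives a motorcycle must be in house 4.
Clue 6 places the person with the maple tree in house 4.
That leaves rabbit as the pet for house 1.
That leaves turtle as the pet for house 3.
House 2's tree must be beech (nothing else left).
Clue 7 places the Australian in house 2.
House 1 nationality: only Greek fits.
So house 3 gets Spaniard for nationality.
The only nationality still possible for house 4 is German.
Clue 9 places the person with the poplar tree in house 1.
The only tree still possible for house 3 is willow.
The person who drives a coupe is in house 1 (clue 2).
That leaves van as the vehicle for house 2.
That leaves pickup as the vehicle for house 3.
So: house 1 = rabbit/poplar/coupe/Greek, house 2 = bird/beech/van/Australian, house 3 = turtle/willow/pickup/Spaniard, house 4 = ferret/maple/motorcycle/German.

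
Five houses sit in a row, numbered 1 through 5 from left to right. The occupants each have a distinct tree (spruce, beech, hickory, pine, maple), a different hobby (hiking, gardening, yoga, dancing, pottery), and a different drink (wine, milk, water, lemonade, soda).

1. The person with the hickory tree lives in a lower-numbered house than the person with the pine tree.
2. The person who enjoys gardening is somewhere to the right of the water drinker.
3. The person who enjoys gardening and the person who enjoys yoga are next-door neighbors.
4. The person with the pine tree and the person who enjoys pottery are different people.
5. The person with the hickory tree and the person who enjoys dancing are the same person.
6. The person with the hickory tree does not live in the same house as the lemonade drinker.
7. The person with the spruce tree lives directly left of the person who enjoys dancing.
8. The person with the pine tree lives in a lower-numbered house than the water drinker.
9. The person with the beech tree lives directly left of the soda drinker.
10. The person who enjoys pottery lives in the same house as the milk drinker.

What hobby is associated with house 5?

House 5 tree: only maple fits.
From clue 5, the person with the hickory tree must be in house 2.
Clue 5: the person who enjoys dancing is in house 2.
Clue 7 places the person with the spruce tree in house 1.
That leaves pine as the tree for house 3.
House 4 tree: only beech fits.
Clue 8: the water drinker is in house 4.
From clue 9, the soda drinker must be in house 5.
House 2's drink must be wine (nothing else left).
So house 3 gets lemonade for drink.
Clue 2: the person who enjoys gardening is in house 5.
By clue 3, the person who enjoys yoga is in house 4.
By clue 10, the person who enjoys pottery is in house 1.
House 3 hobby: only hiking fits.
The only drink still possible for house 1 is milk.
So: house 1 = spruce/pottery/milk, house 2 = hickory/dancing/wine, house 3 = pine/hiking/lemonade, house 4 = beech/yoga/water, house 5 = maple/gardening/soda.

gardening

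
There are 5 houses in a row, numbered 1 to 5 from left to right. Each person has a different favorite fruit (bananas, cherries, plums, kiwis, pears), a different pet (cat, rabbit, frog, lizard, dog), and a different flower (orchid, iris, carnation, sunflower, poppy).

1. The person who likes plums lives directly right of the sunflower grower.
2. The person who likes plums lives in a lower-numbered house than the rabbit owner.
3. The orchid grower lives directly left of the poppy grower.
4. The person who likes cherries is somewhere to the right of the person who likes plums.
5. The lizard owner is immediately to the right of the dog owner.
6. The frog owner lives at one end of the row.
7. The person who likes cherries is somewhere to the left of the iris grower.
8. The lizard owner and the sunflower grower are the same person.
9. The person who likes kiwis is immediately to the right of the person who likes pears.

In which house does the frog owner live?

The person who likes cherries is in house 4 (clue 4).
From clue 4, the person who likes plums must be in house 3.
From clue 7, the iris grower must be in house 5.
By clue 1, the sunflower grower is in house 2.
By clue 8, the lizard owner is in house 2.
From clue 9, the person who likes kiwis must be in house 2.
The person who likes pears is in house 1 (clue 9).
House 5 favorite fruit: only bananas fits.
House 1 pet: only dog fits.
The only pet still possible for house 3 is cat.
So house 4 gets rabbit for pet.
House 5's pet must be frog (nothing else left).
Clue 3 places the orchid grower in house 3.
Clue 3: the poppy grower is in house 4.
The only flower still possible for house 1 is carnation.
So: house 1 = pears/dog/carnation, house 2 = kiwis/lizard/sunflower, house 3 = plums/cat/orchid, house 4 = cherries/rabbit/poppy, house 5 = bananas/frog/iris.

5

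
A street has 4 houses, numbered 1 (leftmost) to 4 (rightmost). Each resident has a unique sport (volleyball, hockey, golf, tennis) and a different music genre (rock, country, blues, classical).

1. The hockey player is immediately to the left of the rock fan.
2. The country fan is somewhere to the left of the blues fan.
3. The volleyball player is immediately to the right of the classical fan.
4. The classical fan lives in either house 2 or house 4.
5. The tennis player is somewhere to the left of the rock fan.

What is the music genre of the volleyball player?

rock

From clue 4, the classical fan must be in house 2.
That leaves country as the music genre for house 1.
The volleyball player is in house 3 (clue 3).
The only sport still possible for house 1 is tennis.
House 2's sport must be hockey (nothing else left).
So house 4 gets golf for sport.
The rock fan is in house 3 (clue 1).
The only music genre still possible for house 4 is blues.
So: house 1 = tennis/country, house 2 = hockey/classical, house 3 = volleyball/rock, house 4 = golf/blues.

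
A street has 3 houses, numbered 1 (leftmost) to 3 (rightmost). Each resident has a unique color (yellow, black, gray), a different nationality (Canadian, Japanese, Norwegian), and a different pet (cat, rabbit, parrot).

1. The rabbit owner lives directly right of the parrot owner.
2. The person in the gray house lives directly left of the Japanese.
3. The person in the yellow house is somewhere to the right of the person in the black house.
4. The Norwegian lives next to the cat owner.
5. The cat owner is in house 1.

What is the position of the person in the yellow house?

3

By clue 5, the cat owner is in house 1.
House 3's color must be yellow (nothing else left).
The only pet still possible for house 2 is parrot.
So house 3 gets rabbit for pet.
Clue 4: the Norwegian is in house 2.
House 1's nationality must be Canadian (nothing else left).
So house 3 gets Japanese for nationality.
By clue 2, the person in the gray house is in house 2.
House 1 color: only black fits.
So: house 1 = black/Canadian/cat, house 2 = gray/Norwegian/parrot, house 3 = yellow/Japanese/rabbit.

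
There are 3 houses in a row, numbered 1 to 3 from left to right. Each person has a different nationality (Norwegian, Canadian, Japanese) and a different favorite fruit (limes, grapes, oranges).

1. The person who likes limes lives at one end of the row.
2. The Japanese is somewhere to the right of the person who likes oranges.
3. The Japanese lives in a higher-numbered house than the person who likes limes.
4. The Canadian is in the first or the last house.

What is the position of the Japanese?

3

By clue 3, the person who likes limes is in house 1.
The only favorite fruit still possible for house 2 is oranges.
House 3 favorite fruit: only grapes fits.
Clue 2: the Japanese is in house 3.
House 2's nationality must be Norwegian (nothing else left).
House 1's nationality must be Canadian (nothing else left).
So: house 1 = Canadian/limes, house 2 = Norwegian/oranges, house 3 = Japanese/grapes.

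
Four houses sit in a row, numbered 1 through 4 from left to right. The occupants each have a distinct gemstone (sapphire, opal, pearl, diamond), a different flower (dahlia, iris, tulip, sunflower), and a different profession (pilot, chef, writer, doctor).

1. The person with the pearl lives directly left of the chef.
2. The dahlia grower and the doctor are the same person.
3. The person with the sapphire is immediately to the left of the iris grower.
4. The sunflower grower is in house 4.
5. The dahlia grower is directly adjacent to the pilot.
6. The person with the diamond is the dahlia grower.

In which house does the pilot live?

Clue 4 places the sunflower grower in house 4.
House 4 gemstone: only opal fits.
The person with the sapphire is narrowed to house 1 or 2; consider each.
Placing it in house 1 leads to a contradiction, so it's in house 2.
The iris grower is in house 3 (clue 3).
Clue 6 places the person with the diamond in house 1.
By clue 6, the dahlia grower is in house 1.
So house 3 gets pearl for gemstone.
The only flower still possible for house 2 is tulip.
The chef is in house 4 (clue 1).
The doctor is in house 1 (clue 2).
By clue 5, the pilot is in house 2.
House 3 profession: only writer fits.
So: house 1 = diamond/dahlia/doctor, house 2 = sapphire/tulip/pilot, house 3 = pearl/iris/writer, house 4 = opal/sunflower/chef.

2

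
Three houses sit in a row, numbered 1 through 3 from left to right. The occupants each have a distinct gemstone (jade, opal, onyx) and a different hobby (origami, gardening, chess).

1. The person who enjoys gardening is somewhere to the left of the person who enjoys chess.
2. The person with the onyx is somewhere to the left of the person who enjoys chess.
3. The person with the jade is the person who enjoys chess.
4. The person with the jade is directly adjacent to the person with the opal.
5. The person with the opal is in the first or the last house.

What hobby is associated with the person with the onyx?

Clue 4: the person with the jade is in house 2.
House 1's gemstone must be onyx (nothing else left).
House 3 gemstone: only opal fits.
Clue 3 places the person who enjoys chess in house 2.
That leaves origami as the hobby for house 3.
House 1 hobby: only gardening fits.
So: house 1 = onyx/gardening, house 2 = jade/chess, house 3 = opal/origami.

gardening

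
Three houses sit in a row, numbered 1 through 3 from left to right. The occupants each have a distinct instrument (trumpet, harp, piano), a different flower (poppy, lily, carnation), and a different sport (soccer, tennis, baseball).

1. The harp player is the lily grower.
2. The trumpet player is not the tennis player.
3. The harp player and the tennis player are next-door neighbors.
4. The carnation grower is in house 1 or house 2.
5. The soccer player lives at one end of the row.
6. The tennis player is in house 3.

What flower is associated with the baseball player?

Clue 6: the tennis player is in house 3.
So house 2 gets baseball for sport.
Clue 3: the harp player is in house 2.
House 3 instrument: only piano fits.
House 1 sport: only soccer fits.
Clue 1: the lily grower is in house 2.
House 1 instrument: only trumpet fits.
So house 1 gets carnation for flower.
So house 3 gets poppy for flower.
So: house 1 = trumpet/carnation/soccer, house 2 = harp/lily/baseball, house 3 = piano/poppy/tennis.

lily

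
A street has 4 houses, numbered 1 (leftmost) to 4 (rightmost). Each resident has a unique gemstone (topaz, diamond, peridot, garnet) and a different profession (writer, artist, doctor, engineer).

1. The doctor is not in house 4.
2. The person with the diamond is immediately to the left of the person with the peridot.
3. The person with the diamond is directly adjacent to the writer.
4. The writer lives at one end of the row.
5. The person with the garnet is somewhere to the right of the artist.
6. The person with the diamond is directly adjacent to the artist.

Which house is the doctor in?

2

House 1's gemstone must be topaz (nothing else left).
The person with the diamond is narrowed to house 2 or 3; consider each.
Placing it in house 3 leads to a contradiction, so it's in house 2.
Clue 2 places the person with the peridot in house 3.
The writer is in house 1 (clue 3).
House 4's gemstone must be garnet (nothing else left).
House 2's profession must be doctor (nothing else left).
House 3's profession must be artist (nothing else left).
House 4's profession must be engineer (nothing else left).
So: house 1 = topaz/writer, house 2 = diamond/doctor, house 3 = peridot/artist, house 4 = garnet/engineer.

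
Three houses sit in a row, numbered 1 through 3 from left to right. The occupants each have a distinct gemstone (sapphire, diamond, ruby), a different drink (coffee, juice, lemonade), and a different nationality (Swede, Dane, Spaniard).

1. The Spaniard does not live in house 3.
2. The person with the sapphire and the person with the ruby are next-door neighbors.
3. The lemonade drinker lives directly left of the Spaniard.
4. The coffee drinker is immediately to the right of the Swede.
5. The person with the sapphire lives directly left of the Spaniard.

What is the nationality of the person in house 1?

The lemonade drinker is in house 1 (clue 3).
Clue 3 places the Spaniard in house 2.
By clue 5, the person with the sapphire is in house 1.
The only nationality still possible for house 3 is Dane.
By clue 2, the person with the ruby is in house 2.
Clue 4: the coffee drinker is in house 2.
House 3's gemstone must be diamond (nothing else left).
The only drink still possible for house 3 is juice.
House 1 nationality: only Swede fits.
So: house 1 = sapphire/lemonade/Swede, house 2 = ruby/coffee/Spaniard, house 3 = diamond/juice/Dane.

Swede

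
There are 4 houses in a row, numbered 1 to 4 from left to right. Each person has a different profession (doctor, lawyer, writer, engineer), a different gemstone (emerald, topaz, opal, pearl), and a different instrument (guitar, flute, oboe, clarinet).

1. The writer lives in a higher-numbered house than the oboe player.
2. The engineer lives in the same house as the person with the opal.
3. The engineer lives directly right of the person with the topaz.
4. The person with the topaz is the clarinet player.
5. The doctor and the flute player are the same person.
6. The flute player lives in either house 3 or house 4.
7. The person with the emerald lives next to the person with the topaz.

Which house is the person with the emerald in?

House 1 profession: only lawyer fits.
The doctor is narrowed to house 3 or 4; consider each.
Placing it in house 3 leads to a contradiction, so it's in house 4.
Clue 5: the flute player is in house 4.
The only gemstone still possible for house 4 is pearl.
That leaves guitar as the instrument for house 3.
The engineer is narrowed to house 2 or 3; consider each.
Placing it in house 2 leads to a contradiction, so it's in house 3.
The person with the opal is in house 3 (clue 2).
Clue 3 places the person with the topaz in house 2.
From clue 4, the clarinet player must be in house 2.
House 2 profession: only writer fits.
So house 1 gets emerald for gemstone.
House 1's instrument must be oboe (nothing else left).
So: house 1 = lawyer/emerald/oboe, house 2 = writer/topaz/clarinet, house 3 = engineer/opal/guitar, house 4 = doctor/pearl/flute.

1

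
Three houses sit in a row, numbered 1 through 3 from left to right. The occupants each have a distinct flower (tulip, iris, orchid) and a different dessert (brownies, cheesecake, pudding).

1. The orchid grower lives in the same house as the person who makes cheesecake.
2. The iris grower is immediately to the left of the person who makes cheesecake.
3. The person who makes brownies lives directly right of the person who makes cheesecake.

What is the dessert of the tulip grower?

brownies

The person who makes brownies is in house 3 (clue 3).
Clue 3: the person who makes cheesecake is in house 2.
The only dessert still possible for house 1 is pudding.
Clue 1 places the orchid grower in house 2.
By clue 2, the iris grower is in house 1.
House 3 flower: only tulip fits.
So: house 1 = iris/pudding, house 2 = orchid/cheesecake, house 3 = tulip/brownies.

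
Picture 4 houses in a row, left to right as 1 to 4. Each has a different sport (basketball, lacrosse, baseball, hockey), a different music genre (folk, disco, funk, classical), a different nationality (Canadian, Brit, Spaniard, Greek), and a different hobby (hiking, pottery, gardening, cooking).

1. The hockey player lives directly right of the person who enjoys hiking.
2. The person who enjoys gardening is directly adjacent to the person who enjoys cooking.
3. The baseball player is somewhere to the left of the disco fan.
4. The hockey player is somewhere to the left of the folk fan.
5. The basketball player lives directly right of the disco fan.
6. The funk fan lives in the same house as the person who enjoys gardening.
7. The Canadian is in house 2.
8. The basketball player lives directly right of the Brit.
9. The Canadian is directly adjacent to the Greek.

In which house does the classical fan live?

By clue 7, the Canadian is in house 2.
The only nationality still possible for house 1 is Greek.
House 3's nationality must be Brit (nothing else left).
So house 4 gets Spaniard for nationality.
From clue 8, the basketball player must be in house 4.
Clue 5: the disco fan is in house 3.
That leaves folk as the music genre for house 4.
So house 4 gets pottery for hobby.
The only hobby still possible for house 3 is cooking.
The person who enjoys gardening is in house 2 (clue 2).
Clue 6 places the funk fan in house 2.
House 1 music genre: only classical fits.
The only hobby still possible for house 1 is hiking.
Clue 1 places the hockey player in house 2.
House 3 sport: only lacrosse fits.
The only sport still possible for house 1 is baseball.
So: house 1 = baseball/classical/Greek/hiking, house 2 = hockey/funk/Canadian/gardening, house 3 = lacrosse/disco/Brit/cooking, house 4 = basketball/folk/Spaniard/pottery.

1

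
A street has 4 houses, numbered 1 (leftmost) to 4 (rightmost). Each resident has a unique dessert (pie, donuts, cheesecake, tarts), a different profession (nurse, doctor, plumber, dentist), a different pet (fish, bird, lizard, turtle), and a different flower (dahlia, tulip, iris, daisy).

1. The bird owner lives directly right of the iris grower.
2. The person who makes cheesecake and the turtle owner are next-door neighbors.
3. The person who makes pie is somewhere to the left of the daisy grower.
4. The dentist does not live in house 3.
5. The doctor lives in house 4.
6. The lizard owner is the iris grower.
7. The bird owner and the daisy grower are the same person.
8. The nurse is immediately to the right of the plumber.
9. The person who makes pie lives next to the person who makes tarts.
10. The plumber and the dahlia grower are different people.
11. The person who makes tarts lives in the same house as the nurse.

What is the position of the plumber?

From clue 5, the doctor must be in house 4.
House 3 profession: only nurse fits.
By clue 8, the plumber is in house 2.
Clue 11 places the person who makes tarts in house 3.
House 1 profession: only dentist fits.
The person who makes pie is in house 2 (clue 9).
That leaves fish as the pet for house 1.
That leaves bird as the pet for house 4.
Clue 1: the iris grower is in house 3.
Clue 6: the lizard owner is in house 3.
The daisy grower is in house 4 (clue 7).
The only pet still possible for house 2 is turtle.
House 2 flower: only tulip fits.
The person who makes cheesecake is in house 1 (clue 2).
House 4's dessert must be donuts (nothing else left).
The only flower still possible for house 1 is dahlia.
So: house 1 = cheesecake/dentist/fish/dahlia, house 2 = pie/plumber/turtle/tulip, house 3 = tarts/nurse/lizard/iris, house 4 = donuts/doctor/bird/daisy.

2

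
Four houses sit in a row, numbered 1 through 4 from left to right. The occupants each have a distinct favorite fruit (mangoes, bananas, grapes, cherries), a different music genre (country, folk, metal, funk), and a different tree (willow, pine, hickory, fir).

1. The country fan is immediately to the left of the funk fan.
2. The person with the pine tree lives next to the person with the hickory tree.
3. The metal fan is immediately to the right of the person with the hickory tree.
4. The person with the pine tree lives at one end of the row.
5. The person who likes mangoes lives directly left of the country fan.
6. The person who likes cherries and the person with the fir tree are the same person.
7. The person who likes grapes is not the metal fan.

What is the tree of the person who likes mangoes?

House 1's music genre must be folk (nothing else left).
So house 2 gets country for music genre.
Clue 1 places the funk fan in house 3.
From clue 5, the person who likes mangoes must be in house 1.
House 4's music genre must be metal (nothing else left).
From clue 3, the person with the hickory tree must be in house 3.
Clue 2 places the person with the pine tree in house 4.
So house 1 gets willow for tree.
So house 2 gets fir for tree.
Clue 6 places the person who likes cherries in house 2.
House 4's favorite fruit must be bananas (nothing else left).
So house 3 gets grapes for favorite fruit.
So: house 1 = mangoes/folk/willow, house 2 = cherries/country/fir, house 3 = grapes/funk/hickory, house 4 = bananas/metal/pine.

willow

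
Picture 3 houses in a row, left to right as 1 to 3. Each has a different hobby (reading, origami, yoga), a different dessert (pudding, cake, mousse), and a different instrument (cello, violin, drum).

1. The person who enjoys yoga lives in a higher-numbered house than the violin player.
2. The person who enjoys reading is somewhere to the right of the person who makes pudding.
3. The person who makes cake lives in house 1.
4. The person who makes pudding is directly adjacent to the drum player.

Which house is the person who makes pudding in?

The person who makes cake is in house 1 (clue 3).
House 1's hobby must be origami (nothing else left).
So house 3 gets mousse for dessert.
From clue 2, the person who enjoys reading must be in house 3.
So house 2 gets yoga for hobby.
House 2 dessert: only pudding fits.
The violin player is in house 1 (clue 1).
That leaves cello as the instrument for house 2.
The only instrument still possible for house 3 is drum.
So: house 1 = origami/cake/violin, house 2 = yoga/pudding/cello, house 3 = reading/mousse/drum.

2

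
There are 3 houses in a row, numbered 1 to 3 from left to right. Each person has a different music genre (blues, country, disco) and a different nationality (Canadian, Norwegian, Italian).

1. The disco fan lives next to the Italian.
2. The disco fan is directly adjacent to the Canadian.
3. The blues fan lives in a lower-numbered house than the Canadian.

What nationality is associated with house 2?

The blues fan is narrowed to house 1 or 2; consider each.
Placing it in house 2 leads to a contradiction, so it's in house 1.
The country fan is narrowed to house 2 or 3; consider each.
Placing it in house 2 leads to a contradiction, so it's in house 3.
The only music genre still possible for house 2 is disco.
The Canadian is in house 3 (clue 2).
The only nationality still possible for house 1 is Italian.
The only nationality still possible for house 2 is Norwegian.
So: house 1 = blues/Italian, house 2 = disco/Norwegian, house 3 = country/Canadian.

Norwegian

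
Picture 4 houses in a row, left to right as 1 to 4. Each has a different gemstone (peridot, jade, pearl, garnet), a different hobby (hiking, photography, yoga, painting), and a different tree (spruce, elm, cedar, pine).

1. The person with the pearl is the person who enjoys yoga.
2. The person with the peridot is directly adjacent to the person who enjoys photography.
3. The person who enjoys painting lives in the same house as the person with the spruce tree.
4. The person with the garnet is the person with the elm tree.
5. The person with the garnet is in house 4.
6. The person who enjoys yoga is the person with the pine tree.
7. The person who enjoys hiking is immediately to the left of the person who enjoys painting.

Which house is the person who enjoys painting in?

Clue 5 places the person with the garnet in house 4.
Clue 4: the person with the elm tree is in house 4.
That leaves photography as the hobby for house 4.
The person with the peridot is in house 3 (clue 2).
So house 3 gets painting for hobby.
Clue 3: the person with the spruce tree is in house 3.
Clue 7 places the person who enjoys hiking in house 2.
House 1 hobby: only yoga fits.
Clue 1 places the person with the pearl in house 1.
From clue 6, the person with the pine tree must be in house 1.
That leaves jade as the gemstone for house 2.
That leaves cedar as the tree for house 2.
So: house 1 = pearl/yoga/pine, house 2 = jade/hiking/cedar, house 3 = peridot/painting/spruce, house 4 = garnet/photography/elm.

3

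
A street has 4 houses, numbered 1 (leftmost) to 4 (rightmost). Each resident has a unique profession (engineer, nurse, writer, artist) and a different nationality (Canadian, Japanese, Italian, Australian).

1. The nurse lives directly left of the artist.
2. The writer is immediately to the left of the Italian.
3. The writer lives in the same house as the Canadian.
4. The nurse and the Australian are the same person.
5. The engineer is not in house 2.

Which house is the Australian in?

1

The artist is narrowed to house 2 or 3 or 4; consider each.
Placing it in house 3 and house 4 leads to a contradiction, so it's in house 2.
By clue 1, the nurse is in house 1.
The Australian is in house 1 (clue 4).
House 4 profession: only engineer fits.
By clue 2, the Italian is in house 4.
By clue 3, the Canadian is in house 3.
That leaves writer as the profession for house 3.
So house 2 gets Japanese for nationality.
So: house 1 = nurse/Australian, house 2 = artist/Japanese, house 3 = writer/Canadian, house 4 = engineer/Italian.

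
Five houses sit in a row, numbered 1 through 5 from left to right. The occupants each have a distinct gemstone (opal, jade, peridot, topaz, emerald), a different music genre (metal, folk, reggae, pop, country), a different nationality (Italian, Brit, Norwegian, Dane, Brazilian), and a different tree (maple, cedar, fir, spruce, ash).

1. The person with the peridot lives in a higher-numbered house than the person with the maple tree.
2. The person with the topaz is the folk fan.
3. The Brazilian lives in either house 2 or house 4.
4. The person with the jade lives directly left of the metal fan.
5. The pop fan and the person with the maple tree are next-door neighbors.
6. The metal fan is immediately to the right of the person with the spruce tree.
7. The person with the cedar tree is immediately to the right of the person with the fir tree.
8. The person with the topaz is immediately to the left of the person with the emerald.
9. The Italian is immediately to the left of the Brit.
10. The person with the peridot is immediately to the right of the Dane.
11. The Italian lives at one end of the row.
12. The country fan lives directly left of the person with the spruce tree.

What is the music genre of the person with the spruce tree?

pop

From clue 11, the Italian must be in house 1.
From clue 9, the Brit must be in house 2.
House 4's nationality must be Brazilian (nothing else left).
So house 5 gets Norwegian for nationality.
Clue 10 places the person with the peridot in house 4.
The only nationality still possible for house 3 is Dane.
That leaves opal as the gemstone for house 5.
House 5 music genre: only reggae fits.
House 1's gemstone must be topaz (nothing else left).
By clue 2, the folk fan is in house 1.
Clue 8 places the person with the emerald in house 2.
House 3's gemstone must be jade (nothing else left).
That leaves country as the music genre for house 2.
By clue 4, the metal fan is in house 4.
Clue 6: the person with the spruce tree is in house 3.
So house 3 gets pop for music genre.
House 2's tree must be maple (nothing else left).
That leaves cedar as the tree for house 5.
From clue 7, the person with the fir tree must be in house 4.
So house 1 gets ash for tree.
So: house 1 = topaz/folk/Italian/ash, house 2 = emerald/country/Brit/maple, house 3 = jade/pop/Dane/spruce, house 4 = peridot/metal/Brazilian/fir, house 5 = opal/reggae/Norwegian/cedar.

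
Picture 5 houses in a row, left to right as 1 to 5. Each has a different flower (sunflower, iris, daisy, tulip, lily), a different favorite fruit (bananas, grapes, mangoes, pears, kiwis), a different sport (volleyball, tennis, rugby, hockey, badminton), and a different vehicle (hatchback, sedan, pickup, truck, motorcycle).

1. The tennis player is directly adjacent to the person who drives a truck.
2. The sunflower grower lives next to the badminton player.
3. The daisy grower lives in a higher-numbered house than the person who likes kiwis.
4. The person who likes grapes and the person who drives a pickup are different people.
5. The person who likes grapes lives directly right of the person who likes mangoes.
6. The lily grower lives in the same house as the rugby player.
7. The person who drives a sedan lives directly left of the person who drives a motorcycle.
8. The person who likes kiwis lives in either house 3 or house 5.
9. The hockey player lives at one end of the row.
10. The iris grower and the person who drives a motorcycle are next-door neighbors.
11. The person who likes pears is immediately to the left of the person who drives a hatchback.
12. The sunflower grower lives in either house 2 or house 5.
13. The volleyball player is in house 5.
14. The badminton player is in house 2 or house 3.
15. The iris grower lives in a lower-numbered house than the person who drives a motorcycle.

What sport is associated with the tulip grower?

By clue 8, the person who likes kiwis is in house 3.
Clue 13 places the volleyball player in house 5.
House 1's sport must be hockey (nothing else left).
The sunflower grower is in house 2 (clue 2).
By clue 2, the badminton player is in house 3.
By clue 6, the lily grower is in house 4.
Clue 6: the rugby player is in house 4.
So house 2 gets tennis for sport.
So house 5 gets daisy for flower.
The iris grower is narrowed to house 1 or 3; consider each.
Placing it in house 3 leads to a contradiction, so it's in house 1.
The person who drives a motorcycle is in house 2 (clue 10).
So house 3 gets tulip for flower.
House 4's vehicle must be pickup (nothing else left).
House 5 vehicle: only hatchback fits.
By clue 7, the person who drives a sedan is in house 1.
Clue 11: the person who likes pears is in house 4.
House 3 vehicle: only truck fits.
The person who likes grapes is in house 2 (clue 5).
House 1's favorite fruit must be mangoes (nothing else left).
House 5's favorite fruit must be bananas (nothing else left).
So: house 1 = iris/mangoes/hockey/sedan, house 2 = sunflower/grapes/tennis/motorcycle, house 3 = tulip/kiwis/badminton/truck, house 4 = lily/pears/rugby/pickup, house 5 = daisy/bananas/volleyball/hatchback.

badminton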